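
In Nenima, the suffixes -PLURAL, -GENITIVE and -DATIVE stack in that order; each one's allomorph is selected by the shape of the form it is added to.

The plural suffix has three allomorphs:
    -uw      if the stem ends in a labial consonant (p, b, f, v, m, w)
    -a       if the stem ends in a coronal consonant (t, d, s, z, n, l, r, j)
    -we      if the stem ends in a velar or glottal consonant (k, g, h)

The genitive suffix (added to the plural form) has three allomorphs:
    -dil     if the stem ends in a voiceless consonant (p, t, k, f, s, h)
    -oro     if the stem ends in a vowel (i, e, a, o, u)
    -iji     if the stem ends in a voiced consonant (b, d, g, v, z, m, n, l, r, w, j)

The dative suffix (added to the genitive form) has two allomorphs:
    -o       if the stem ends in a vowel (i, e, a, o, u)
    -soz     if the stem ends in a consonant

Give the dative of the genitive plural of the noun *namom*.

namomuwijio

*namom*: final consonant = /m/, labial → -uw → *namomuw*.
The plural form *namomuw*: final sound = /w/, a voiced consonant → -iji → *namomuwiji*.
The genitive form *namomuwiji*: final sound = /i/, a vowel → -o → *namomuwijio*.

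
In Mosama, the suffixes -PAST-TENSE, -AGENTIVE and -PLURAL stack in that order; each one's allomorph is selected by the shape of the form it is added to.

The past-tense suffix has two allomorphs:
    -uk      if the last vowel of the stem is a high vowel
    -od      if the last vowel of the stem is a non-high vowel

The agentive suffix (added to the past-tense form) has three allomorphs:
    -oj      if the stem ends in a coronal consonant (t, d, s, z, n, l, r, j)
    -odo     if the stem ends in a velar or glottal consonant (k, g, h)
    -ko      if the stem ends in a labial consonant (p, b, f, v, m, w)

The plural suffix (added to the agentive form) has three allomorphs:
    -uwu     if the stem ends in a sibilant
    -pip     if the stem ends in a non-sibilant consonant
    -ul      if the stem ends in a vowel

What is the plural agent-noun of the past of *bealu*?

bealuukodoul

*bealu* — last vowel /u/ (a high vowel) → -uk → *bealuuk*.
Since the final consonant of the past-tense form *bealuuk* is /k/ (velar/glottal), it takes -odo, giving *bealuukodo*.
The final sound of the agentive form *bealuukodo* is /o/, which is a vowel, so the plural suffix is -ul, giving *bealuukodoul*.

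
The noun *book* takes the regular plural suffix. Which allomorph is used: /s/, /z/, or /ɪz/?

The stem *book* ends in a voiceless non-sibilant consonant.
The plural suffix surfaces as /ɪz/ after sibilants, /s/ after other voiceless consonants, and /z/ after other voiced sounds.
So the plural -s on *book* is pronounced /s/.

/s/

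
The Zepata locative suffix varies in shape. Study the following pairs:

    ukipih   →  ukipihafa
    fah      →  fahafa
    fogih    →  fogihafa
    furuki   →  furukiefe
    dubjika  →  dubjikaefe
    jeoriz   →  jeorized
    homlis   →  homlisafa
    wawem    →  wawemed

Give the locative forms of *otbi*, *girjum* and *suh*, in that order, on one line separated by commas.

otbiefe, girjumed, suhafa

Looking at the final sound of each stem: -afa when the stem ends in a voiceless consonant (*ukipih*, *fah*, *fogih*, *homlis*); -ed when the stem ends in a voiced consonant (*jeoriz*, *wawem*); -efe when the stem ends in a vowel (*furuki*, *dubjika*).
*otbi* — final sound /i/ (a vowel) → -efe → *otbiefe*.
*girjum* — final sound /m/ (a voiced consonant) → -ed → *girjumed*.
The final sound of *suh* is /h/, which is a voiceless consonant, so the suffix is -afa, giving *suhafa*.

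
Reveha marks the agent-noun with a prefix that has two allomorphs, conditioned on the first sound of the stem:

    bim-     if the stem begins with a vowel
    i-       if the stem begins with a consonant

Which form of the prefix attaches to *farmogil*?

i-

Since the first sound of *farmogil* is /f/ (a consonant), it takes i-.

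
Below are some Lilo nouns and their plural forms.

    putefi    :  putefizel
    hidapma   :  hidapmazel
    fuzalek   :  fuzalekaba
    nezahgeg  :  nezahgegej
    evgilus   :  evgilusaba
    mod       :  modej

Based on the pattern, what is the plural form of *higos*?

higosaba

Looking at the final sound of each stem: -aba when the stem ends in a voiceless consonant (*fuzalek*, *evgilus*); -ej when the stem ends in a voiced consonant (*nezahgeg*, *mod*); -zel when the stem ends in a vowel (*putefi*, *hidapma*).
*higos* — final sound /s/ (a voiceless consonant) → -aba → *higosaba*.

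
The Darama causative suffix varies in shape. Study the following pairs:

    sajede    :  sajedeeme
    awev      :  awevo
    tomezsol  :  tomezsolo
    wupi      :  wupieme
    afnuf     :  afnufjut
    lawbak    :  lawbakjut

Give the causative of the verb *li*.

The pattern is voicing of the final sound: -jut when the stem ends in a voiceless consonant (*afnuf*, *lawbak*); -o when the stem ends in a voiced consonant (*awev*, *tomezsol*); -eme when the stem ends in a vowel (*sajede*, *wupi*).
Since the final sound of *li* is /i/ (a vowel), it takes -eme, giving *lieme*.

lieme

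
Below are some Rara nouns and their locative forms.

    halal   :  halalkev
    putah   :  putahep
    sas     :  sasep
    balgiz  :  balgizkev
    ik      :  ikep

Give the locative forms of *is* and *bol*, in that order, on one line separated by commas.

isep, bolkev

The pattern is voicing of the final consonant: -ep when the stem ends in a voiceless consonant (*putah*, *sas*, *ik*); -kev when the stem ends in a voiced consonant (*halal*, *balgiz*).
*is*: final consonant = /s/, voiceless → -ep → *isep*.
Since the final consonant of *bol* is /l/ (voiced), it takes -kev, giving *bolkev*.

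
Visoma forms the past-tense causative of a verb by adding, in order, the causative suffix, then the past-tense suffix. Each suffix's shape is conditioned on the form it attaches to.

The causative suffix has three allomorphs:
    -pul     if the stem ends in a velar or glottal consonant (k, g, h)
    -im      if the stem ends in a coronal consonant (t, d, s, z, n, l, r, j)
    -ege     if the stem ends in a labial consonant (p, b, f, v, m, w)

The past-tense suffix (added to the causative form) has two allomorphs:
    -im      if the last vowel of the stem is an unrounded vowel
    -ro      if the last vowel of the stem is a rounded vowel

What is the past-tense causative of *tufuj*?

*tufuj* — final consonant /j/ (coronal) → -im → *tufujim*.
The causative form *tufujim* — last vowel /i/ (an unrounded vowel) → -im → *tufujimim*.

tufujimim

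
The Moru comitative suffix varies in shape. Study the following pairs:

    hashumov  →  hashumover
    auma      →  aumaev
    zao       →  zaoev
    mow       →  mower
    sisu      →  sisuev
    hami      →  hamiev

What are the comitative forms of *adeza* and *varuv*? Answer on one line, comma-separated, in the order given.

The pattern is consonant vs. vowel: -er when the stem ends in a consonant (*hashumov*, *mow*); -ev when the stem ends in a vowel (*auma*, *zao*, *sisu*, *hami*).
*adeza* — final sound /a/ (a vowel) → -ev → *adezaev*.
Since the final sound of *varuv* is /v/ (a consonant), it takes -er, giving *varuver*.

adezaev, varuver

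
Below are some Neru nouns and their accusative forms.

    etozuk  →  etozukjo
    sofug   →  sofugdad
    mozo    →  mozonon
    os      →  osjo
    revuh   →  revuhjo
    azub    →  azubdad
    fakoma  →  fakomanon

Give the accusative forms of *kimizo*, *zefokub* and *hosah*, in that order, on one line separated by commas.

kimizonon, zefokubdad, hosahjo

The suffix is conditioned by the final sound: -jo when the stem ends in a voiceless consonant (*etozuk*, *os*, *revuh*); -dad when the stem ends in a voiced consonant (*sofug*, *azub*); -non when the stem ends in a vowel (*mozo*, *fakoma*).
The final sound of *kimizo* is /o/, which is a vowel, so the suffix is -non, giving *kimizonon*.
*zefokub*: final sound = /b/, a voiced consonant → -dad → *zefokubdad*.
Since the final sound of *hosah* is /h/ (a voiceless consonant), it takes -jo, giving *hosahjo*.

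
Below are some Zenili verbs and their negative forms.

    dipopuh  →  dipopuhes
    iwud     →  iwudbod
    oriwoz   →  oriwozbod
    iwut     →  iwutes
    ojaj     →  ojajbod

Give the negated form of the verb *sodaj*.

The suffix is conditioned by the final consonant: -es when the stem ends in a voiceless consonant (*dipopuh*, *iwut*); -bod when the stem ends in a voiced consonant (*iwud*, *oriwoz*, *ojaj*).
*sodaj* — final consonant /j/ (voiced) → -bod → *sodajbod*.

sodajbod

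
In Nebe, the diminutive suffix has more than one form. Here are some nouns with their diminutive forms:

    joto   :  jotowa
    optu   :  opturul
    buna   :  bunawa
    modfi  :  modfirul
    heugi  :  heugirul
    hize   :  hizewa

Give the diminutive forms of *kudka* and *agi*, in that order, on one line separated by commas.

The suffix is conditioned by the last vowel: -rul when the last vowel of the stem is a high vowel (*optu*, *modfi*, *heugi*); -wa when the last vowel of the stem is a non-high vowel (*joto*, *buna*, *hize*).
*kudka*: last vowel = /a/, a non-high vowel → -wa → *kudkawa*.
Since the last vowel of *agi* is /i/ (a high vowel), it takes -rul, giving *agirul*.

kudkawa, agirul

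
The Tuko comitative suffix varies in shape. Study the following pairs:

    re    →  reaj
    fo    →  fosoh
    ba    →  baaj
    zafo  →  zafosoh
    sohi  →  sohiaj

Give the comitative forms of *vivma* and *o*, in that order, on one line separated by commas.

Looking at the last vowel of each stem: -soh when the last vowel of the stem is a rounded vowel (*fo*, *zafo*); -aj when the last vowel of the stem is an unrounded vowel (*re*, *ba*, *sohi*).
*vivma*: last vowel = /a/, an unrounded vowel → -aj → *vivmaaj*.
*o* — last vowel /o/ (a rounded vowel) → -soh → *osoh*.

vivmaaj, osoh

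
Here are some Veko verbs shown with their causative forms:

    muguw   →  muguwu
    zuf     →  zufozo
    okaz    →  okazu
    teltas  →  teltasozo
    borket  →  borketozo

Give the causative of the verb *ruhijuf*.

Looking at the final consonant of each stem: -ozo when the stem ends in a voiceless consonant (*zuf*, *teltas*, *borket*); -u when the stem ends in a voiced consonant (*muguw*, *okaz*).
Since the final consonant of *ruhijuf* is /f/ (voiceless), it takes -ozo, giving *ruhijufozo*.

ruhijufozo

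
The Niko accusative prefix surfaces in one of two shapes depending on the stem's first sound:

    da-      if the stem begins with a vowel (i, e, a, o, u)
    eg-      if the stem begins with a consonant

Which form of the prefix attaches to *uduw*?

da-

*uduw* — first sound /u/ (a vowel) → da-.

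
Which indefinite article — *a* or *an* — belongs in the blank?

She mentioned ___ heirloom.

The indefinite article is chosen by the initial *sound* of the following word, not its spelling.
*heirloom* begins with the sound /ɛ/ (silent h) — a vowel sound.
So the article is *an*: She mentioned an heirloom.

an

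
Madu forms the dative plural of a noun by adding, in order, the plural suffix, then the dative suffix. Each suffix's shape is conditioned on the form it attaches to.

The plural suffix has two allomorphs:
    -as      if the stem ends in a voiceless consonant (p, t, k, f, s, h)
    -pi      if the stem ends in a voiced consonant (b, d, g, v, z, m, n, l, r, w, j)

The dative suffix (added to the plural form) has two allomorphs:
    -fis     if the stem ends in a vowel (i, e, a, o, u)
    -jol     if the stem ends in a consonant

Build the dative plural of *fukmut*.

fukmutasjol

The final consonant of *fukmut* is /t/, which is voiceless, so the plural suffix is -as, giving *fukmutas*.
The final sound of the plural form *fukmutas* is /s/, which is a consonant, so the dative suffix is -jol, giving *fukmutasjol*.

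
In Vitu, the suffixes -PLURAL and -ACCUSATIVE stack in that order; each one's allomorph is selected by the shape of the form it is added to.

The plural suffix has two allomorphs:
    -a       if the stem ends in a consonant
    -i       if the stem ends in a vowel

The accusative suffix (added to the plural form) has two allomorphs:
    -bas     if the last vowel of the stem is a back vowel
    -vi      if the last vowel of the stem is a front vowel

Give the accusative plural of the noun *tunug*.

*tunug* — final sound /g/ (a consonant) → -a → *tunuga*.
The last vowel of the plural form *tunuga* is /a/, which is a back vowel, so the accusative suffix is -bas, giving *tunugabas*.

tunugabas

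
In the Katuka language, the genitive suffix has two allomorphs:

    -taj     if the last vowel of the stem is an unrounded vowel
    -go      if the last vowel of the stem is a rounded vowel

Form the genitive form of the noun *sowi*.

sowitaj

*sowi* — last vowel /i/ (an unrounded vowel) → -taj → *sowitaj*.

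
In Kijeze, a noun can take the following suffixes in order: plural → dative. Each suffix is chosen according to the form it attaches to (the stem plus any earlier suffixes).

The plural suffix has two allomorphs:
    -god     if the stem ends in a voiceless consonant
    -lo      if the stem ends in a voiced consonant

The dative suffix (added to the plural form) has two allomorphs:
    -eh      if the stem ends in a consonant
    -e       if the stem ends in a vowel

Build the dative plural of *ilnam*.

ilnamloe

*ilnam* — final consonant /m/ (voiced) → -lo → *ilnamlo*.
The plural form *ilnamlo* — final sound /o/ (a vowel) → -e → *ilnamloe*.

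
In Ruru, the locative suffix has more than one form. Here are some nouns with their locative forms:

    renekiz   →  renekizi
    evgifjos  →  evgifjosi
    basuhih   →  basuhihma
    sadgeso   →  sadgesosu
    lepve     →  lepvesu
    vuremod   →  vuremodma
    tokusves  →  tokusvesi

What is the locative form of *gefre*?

The suffix is conditioned by the final sound: -i when the stem ends in a sibilant (*renekiz*, *evgifjos*, *tokusves*); -ma when the stem ends in a non-sibilant consonant (*basuhih*, *vuremod*); -su when the stem ends in a vowel (*sadgeso*, *lepve*).
*gefre*: final sound = /e/, a vowel → -su → *gefresu*.

gefresu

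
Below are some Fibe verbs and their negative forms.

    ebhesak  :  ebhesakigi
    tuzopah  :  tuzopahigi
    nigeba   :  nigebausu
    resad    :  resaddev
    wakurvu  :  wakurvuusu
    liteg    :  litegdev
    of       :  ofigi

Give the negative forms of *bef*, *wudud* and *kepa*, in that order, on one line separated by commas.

befigi, wududdev, kepausu

The pattern is voicing of the final sound: -igi when the stem ends in a voiceless consonant (*ebhesak*, *tuzopah*, *of*); -dev when the stem ends in a voiced consonant (*resad*, *liteg*); -usu when the stem ends in a vowel (*nigeba*, *wakurvu*).
*bef*: final sound = /f/, a voiceless consonant → -igi → *befigi*.
*wudud* — final sound /d/ (a voiced consonant) → -dev → *wududdev*.
The final sound of *kepa* is /a/, which is a vowel, so the suffix is -usu, giving *kepausu*.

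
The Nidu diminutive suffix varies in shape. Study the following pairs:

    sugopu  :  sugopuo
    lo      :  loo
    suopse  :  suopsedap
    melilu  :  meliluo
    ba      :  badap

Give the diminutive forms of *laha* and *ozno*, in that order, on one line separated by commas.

The alternation tracks the last vowel of the stem — -o when the last vowel of the stem is a rounded vowel (*sugopu*, *lo*, *melilu*); -dap when the last vowel of the stem is an unrounded vowel (*suopse*, *ba*).
*laha* — last vowel /a/ (an unrounded vowel) → -dap → *lahadap*.
*ozno*: last vowel = /o/, a rounded vowel → -o → *oznoo*.

lahadap, oznoo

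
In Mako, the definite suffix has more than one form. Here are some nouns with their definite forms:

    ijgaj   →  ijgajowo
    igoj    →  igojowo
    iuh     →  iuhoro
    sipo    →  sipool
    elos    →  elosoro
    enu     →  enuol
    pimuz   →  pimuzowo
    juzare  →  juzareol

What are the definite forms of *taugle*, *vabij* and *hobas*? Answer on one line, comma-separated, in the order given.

The suffix is conditioned by the final sound: -oro when the stem ends in a voiceless consonant (*iuh*, *elos*); -owo when the stem ends in a voiced consonant (*ijgaj*, *igoj*, *pimuz*); -ol when the stem ends in a vowel (*sipo*, *enu*, *juzare*).
Since the final sound of *taugle* is /e/ (a vowel), it takes -ol, giving *taugleol*.
*vabij* — final sound /j/ (a voiced consonant) → -owo → *vabijowo*.
*hobas*: final sound = /s/, a voiceless consonant → -oro → *hobasoro*.

taugleol, vabijowo, hobasoro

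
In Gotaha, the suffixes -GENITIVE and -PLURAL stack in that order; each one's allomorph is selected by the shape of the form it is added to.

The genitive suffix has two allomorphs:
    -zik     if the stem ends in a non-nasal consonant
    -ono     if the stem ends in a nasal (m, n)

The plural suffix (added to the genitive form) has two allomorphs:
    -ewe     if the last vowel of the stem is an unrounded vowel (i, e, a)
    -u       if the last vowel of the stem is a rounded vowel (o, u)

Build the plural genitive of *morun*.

morunonou

The final consonant of *morun* is /n/, which is a nasal, so the genitive suffix is -ono, giving *morunono*.
The last vowel of the genitive form *morunono* is /o/, which is a rounded vowel, so the plural suffix is -u, giving *morunonou*.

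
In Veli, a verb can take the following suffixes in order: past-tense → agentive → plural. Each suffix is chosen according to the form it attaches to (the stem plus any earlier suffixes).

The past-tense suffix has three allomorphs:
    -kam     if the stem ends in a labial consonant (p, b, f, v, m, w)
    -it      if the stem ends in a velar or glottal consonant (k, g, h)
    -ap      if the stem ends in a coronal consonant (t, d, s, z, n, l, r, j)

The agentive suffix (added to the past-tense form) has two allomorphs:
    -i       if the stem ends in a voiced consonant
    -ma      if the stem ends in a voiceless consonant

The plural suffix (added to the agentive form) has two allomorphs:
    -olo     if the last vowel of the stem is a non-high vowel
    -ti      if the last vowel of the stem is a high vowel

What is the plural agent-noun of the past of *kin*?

*kin* — final consonant /n/ (coronal) → -ap → *kinap*.
Since the final consonant of the past-tense form *kinap* is /p/ (voiceless), it takes -ma, giving *kinapma*.
Since the last vowel of the agentive form *kinapma* is /a/ (a non-high vowel), it takes -olo, giving *kinapmaolo*.

kinapmaolo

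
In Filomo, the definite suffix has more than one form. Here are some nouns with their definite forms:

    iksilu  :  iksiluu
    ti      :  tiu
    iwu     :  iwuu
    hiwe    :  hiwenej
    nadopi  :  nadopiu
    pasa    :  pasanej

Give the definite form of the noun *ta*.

The alternation tracks the last vowel of the stem — -u when the last vowel of the stem is a high vowel (*iksilu*, *ti*, *iwu*, *nadopi*); -nej when the last vowel of the stem is a non-high vowel (*hiwe*, *pasa*).
Since the last vowel of *ta* is /a/ (a non-high vowel), it takes -nej, giving *tanej*.

tanej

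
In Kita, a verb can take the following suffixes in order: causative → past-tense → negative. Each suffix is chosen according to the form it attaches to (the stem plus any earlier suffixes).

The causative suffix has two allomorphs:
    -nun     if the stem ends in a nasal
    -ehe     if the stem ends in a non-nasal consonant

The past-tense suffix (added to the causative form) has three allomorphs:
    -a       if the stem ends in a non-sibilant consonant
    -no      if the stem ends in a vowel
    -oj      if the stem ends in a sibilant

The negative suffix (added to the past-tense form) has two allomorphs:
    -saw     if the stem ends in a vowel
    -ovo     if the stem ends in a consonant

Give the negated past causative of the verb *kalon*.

The final consonant of *kalon* is /n/, which is a nasal, so the causative suffix is -nun, giving *kalonnun*.
The causative form *kalonnun*: final sound = /n/, a non-sibilant consonant → -a → *kalonnuna*.
The past-tense form *kalonnuna* — final sound /a/ (a vowel) → -saw → *kalonnunasaw*.

kalonnunasaw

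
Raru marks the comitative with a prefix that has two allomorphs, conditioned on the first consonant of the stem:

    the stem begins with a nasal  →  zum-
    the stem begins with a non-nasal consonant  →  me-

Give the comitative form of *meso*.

zummeso

*meso*: first consonant = /m/, a nasal → zum- → *zummeso*.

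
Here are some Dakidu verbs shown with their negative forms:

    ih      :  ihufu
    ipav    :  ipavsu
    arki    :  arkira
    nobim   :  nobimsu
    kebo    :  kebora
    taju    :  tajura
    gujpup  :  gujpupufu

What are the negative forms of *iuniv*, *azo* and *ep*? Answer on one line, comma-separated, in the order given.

The suffix is conditioned by the final sound: -ufu when the stem ends in a voiceless consonant (*ih*, *gujpup*); -su when the stem ends in a voiced consonant (*ipav*, *nobim*); -ra when the stem ends in a vowel (*arki*, *kebo*, *taju*).
Since the final sound of *iuniv* is /v/ (a voiced consonant), it takes -su, giving *iunivsu*.
The final sound of *azo* is /o/, which is a vowel, so the suffix is -ra, giving *azora*.
*ep*: final sound = /p/, a voiceless consonant → -ufu → *epufu*.

iunivsu, azora, epufu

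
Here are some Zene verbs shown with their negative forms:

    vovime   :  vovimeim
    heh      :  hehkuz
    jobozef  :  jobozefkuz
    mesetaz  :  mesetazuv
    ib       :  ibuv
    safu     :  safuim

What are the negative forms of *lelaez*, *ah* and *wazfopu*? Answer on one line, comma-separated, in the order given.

The suffix is conditioned by the final sound: -kuz when the stem ends in a voiceless consonant (*heh*, *jobozef*); -uv when the stem ends in a voiced consonant (*mesetaz*, *ib*); -im when the stem ends in a vowel (*vovime*, *safu*).
*lelaez*: final sound = /z/, a voiced consonant → -uv → *lelaezuv*.
*ah* — final sound /h/ (a voiceless consonant) → -kuz → *ahkuz*.
Since the final sound of *wazfopu* is /u/ (a vowel), it takes -im, giving *wazfopuim*.

lelaezuv, ahkuz, wazfopuim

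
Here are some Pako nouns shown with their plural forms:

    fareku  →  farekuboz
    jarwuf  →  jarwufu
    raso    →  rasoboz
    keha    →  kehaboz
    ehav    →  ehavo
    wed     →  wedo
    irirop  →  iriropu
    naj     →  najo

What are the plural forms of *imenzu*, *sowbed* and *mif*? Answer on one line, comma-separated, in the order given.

imenzuboz, sowbedo, mifu

The alternation tracks the final sound of the stem — -u when the stem ends in a voiceless consonant (*jarwuf*, *irirop*); -o when the stem ends in a voiced consonant (*ehav*, *wed*, *naj*); -boz when the stem ends in a vowel (*fareku*, *raso*, *keha*).
The final sound of *imenzu* is /u/, which is a vowel, so the suffix is -boz, giving *imenzuboz*.
The final sound of *sowbed* is /d/, which is a voiced consonant, so the suffix is -o, giving *sowbedo*.
Since the final sound of *mif* is /f/ (a voiceless consonant), it takes -u, giving *mifu*.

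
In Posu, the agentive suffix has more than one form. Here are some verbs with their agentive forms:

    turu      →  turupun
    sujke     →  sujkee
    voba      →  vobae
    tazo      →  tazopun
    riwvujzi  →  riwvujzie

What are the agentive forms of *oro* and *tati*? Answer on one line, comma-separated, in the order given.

oropun, tatie

Looking at the last vowel of each stem: -pun when the last vowel of the stem is a rounded vowel (*turu*, *tazo*); -e when the last vowel of the stem is an unrounded vowel (*sujke*, *voba*, *riwvujzi*).
The last vowel of *oro* is /o/, which is a rounded vowel, so the suffix is -pun, giving *oropun*.
Since the last vowel of *tati* is /i/ (an unrounded vowel), it takes -e, giving *tatie*.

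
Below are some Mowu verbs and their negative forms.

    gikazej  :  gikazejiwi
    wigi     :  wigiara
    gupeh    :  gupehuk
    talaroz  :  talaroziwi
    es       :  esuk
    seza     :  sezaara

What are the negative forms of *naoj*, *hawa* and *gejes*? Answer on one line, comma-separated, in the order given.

naojiwi, hawaara, gejesuk

Looking at the final sound of each stem: -uk when the stem ends in a voiceless consonant (*gupeh*, *es*); -iwi when the stem ends in a voiced consonant (*gikazej*, *talaroz*); -ara when the stem ends in a vowel (*wigi*, *seza*).
Since the final sound of *naoj* is /j/ (a voiced consonant), it takes -iwi, giving *naojiwi*.
*hawa*: final sound = /a/, a vowel → -ara → *hawaara*.
*gejes*: final sound = /s/, a voiceless consonant → -uk → *gejesuk*.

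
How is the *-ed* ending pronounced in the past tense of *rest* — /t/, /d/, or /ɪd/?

The stem *rest* ends in /t/ or /d/.
The -ed suffix is realized as /ɪd/ after /t, d/; as /t/ after other voiceless consonants; and as /d/ after other voiced sounds.
So -ed on *rest* is pronounced /ɪd/.

/ɪd/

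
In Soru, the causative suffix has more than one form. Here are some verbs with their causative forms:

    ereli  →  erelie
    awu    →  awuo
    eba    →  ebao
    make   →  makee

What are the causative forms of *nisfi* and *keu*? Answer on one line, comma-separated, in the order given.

nisfie, keuo

The suffix is conditioned by the last vowel: -e when the last vowel of the stem is a front vowel (*ereli*, *make*); -o when the last vowel of the stem is a back vowel (*awu*, *eba*).
*nisfi*: last vowel = /i/, a front vowel → -e → *nisfie*.
*keu*: last vowel = /u/, a back vowel → -o → *keuo*.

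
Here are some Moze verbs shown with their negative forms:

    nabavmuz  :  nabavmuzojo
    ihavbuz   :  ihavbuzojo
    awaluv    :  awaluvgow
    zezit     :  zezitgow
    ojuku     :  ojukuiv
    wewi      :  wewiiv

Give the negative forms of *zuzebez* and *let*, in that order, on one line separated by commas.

zuzebezojo, letgow

Looking at the final sound of each stem: -ojo when the stem ends in a sibilant (*nabavmuz*, *ihavbuz*); -gow when the stem ends in a non-sibilant consonant (*awaluv*, *zezit*); -iv when the stem ends in a vowel (*ojuku*, *wewi*).
*zuzebez* — final sound /z/ (a sibilant) → -ojo → *zuzebezojo*.
*let* — final sound /t/ (a non-sibilant consonant) → -gow → *letgow*.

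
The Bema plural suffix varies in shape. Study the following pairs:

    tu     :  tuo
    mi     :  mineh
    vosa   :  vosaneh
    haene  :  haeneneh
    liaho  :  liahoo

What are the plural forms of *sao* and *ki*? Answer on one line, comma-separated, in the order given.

saoo, kineh

The suffix is conditioned by the last vowel: -o when the last vowel of the stem is a rounded vowel (*tu*, *liaho*); -neh when the last vowel of the stem is an unrounded vowel (*mi*, *vosa*, *haene*).
*sao*: last vowel = /o/, a rounded vowel → -o → *saoo*.
*ki*: last vowel = /i/, an unrounded vowel → -neh → *kineh*.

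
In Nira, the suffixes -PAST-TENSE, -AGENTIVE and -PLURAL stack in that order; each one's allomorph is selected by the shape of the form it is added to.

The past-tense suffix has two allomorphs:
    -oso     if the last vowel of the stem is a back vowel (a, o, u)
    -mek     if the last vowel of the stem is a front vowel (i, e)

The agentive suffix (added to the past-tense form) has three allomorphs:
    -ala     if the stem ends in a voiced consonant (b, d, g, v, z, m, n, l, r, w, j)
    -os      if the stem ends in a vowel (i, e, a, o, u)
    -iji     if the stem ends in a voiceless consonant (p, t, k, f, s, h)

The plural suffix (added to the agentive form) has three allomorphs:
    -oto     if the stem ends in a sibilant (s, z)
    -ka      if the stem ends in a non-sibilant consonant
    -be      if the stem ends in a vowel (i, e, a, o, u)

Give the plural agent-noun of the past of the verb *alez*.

*alez* — last vowel /e/ (a front vowel) → -mek → *alezmek*.
The past-tense form *alezmek*: final sound = /k/, a voiceless consonant → -iji → *alezmekiji*.
The final sound of the agentive form *alezmekiji* is /i/, which is a vowel, so the plural suffix is -be, giving *alezmekijibe*.

alezmekijibe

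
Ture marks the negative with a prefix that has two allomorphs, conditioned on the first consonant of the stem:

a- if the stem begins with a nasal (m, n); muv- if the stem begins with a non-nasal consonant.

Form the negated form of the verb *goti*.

muvgoti

Since the first consonant of *goti* is /g/ (non-nasal), it takes muv-, giving *muvgoti*.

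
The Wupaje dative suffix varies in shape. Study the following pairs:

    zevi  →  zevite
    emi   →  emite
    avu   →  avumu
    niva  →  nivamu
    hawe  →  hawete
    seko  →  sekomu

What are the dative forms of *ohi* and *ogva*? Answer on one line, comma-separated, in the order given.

ohite, ogvamu

The alternation tracks the last vowel of the stem — -te when the last vowel of the stem is a front vowel (*zevi*, *emi*, *hawe*); -mu when the last vowel of the stem is a back vowel (*avu*, *niva*, *seko*).
*ohi* — last vowel /i/ (a front vowel) → -te → *ohite*.
The last vowel of *ogva* is /a/, which is a back vowel, so the suffix is -mu, giving *ogvamu*.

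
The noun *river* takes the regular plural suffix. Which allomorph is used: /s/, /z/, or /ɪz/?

The stem *river* ends in a voiced non-sibilant sound.
The plural suffix surfaces as /ɪz/ after sibilants, /s/ after other voiceless consonants, and /z/ after other voiced sounds.
So the plural -s on *river* is pronounced /z/.

/z/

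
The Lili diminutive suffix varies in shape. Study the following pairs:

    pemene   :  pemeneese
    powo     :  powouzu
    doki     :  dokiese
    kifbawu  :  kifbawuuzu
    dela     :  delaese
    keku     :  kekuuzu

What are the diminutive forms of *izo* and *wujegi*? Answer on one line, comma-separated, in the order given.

The alternation tracks the last vowel of the stem — -uzu when the last vowel of the stem is a rounded vowel (*powo*, *kifbawu*, *keku*); -ese when the last vowel of the stem is an unrounded vowel (*pemene*, *doki*, *dela*).
Since the last vowel of *izo* is /o/ (a rounded vowel), it takes -uzu, giving *izouzu*.
*wujegi* — last vowel /i/ (an unrounded vowel) → -ese → *wujegiese*.

izouzu, wujegiese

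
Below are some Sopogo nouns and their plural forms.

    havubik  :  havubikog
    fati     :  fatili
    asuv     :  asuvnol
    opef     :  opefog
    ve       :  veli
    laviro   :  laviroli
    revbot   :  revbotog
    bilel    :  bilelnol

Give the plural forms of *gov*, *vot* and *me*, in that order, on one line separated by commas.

govnol, votog, meli

Looking at the final sound of each stem: -og when the stem ends in a voiceless consonant (*havubik*, *opef*, *revbot*); -nol when the stem ends in a voiced consonant (*asuv*, *bilel*); -li when the stem ends in a vowel (*fati*, *ve*, *laviro*).
Since the final sound of *gov* is /v/ (a voiced consonant), it takes -nol, giving *govnol*.
Since the final sound of *vot* is /t/ (a voiceless consonant), it takes -og, giving *votog*.
Since the final sound of *me* is /e/ (a vowel), it takes -li, giving *meli*.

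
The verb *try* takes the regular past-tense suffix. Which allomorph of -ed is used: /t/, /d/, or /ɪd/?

/d/

The stem *try* ends in a voiced sound other than /d/.
The -ed suffix is realized as /ɪd/ after /t, d/; as /t/ after other voiceless consonants; and as /d/ after other voiced sounds.
So -ed on *try* is pronounced /d/.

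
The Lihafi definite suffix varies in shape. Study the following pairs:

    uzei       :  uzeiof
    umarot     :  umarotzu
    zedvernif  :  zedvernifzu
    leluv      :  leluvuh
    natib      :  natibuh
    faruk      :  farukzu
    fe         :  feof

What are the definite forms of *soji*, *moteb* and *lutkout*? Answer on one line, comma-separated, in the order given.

sojiof, motebuh, lutkoutzu

The pattern is voicing of the final sound: -zu when the stem ends in a voiceless consonant (*umarot*, *zedvernif*, *faruk*); -uh when the stem ends in a voiced consonant (*leluv*, *natib*); -of when the stem ends in a vowel (*uzei*, *fe*).
Since the final sound of *soji* is /i/ (a vowel), it takes -of, giving *sojiof*.
*moteb*: final sound = /b/, a voiced consonant → -uh → *motebuh*.
The final sound of *lutkout* is /t/, which is a voiceless consonant, so the suffix is -zu, giving *lutkoutzu*.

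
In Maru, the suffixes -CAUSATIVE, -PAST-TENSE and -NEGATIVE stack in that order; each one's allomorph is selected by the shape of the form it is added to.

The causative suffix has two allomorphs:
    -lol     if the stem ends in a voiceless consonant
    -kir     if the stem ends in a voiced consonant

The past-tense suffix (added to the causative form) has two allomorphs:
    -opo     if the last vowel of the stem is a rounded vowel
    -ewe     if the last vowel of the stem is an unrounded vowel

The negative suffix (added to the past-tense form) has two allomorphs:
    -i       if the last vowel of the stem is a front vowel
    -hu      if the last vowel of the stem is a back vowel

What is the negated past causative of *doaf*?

doaflolopohu

*doaf* — final consonant /f/ (voiceless) → -lol → *doaflol*.
The causative form *doaflol*: last vowel = /o/, a rounded vowel → -opo → *doaflolopo*.
The last vowel of the past-tense form *doaflolopo* is /o/, which is a back vowel, so the negative suffix is -hu, giving *doaflolopohu*.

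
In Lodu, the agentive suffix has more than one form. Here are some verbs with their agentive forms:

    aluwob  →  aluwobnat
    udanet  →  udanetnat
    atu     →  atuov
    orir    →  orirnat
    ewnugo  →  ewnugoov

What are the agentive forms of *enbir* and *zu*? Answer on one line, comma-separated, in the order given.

enbirnat, zuov

Looking at the final sound of each stem: -nat when the stem ends in a consonant (*aluwob*, *udanet*, *orir*); -ov when the stem ends in a vowel (*atu*, *ewnugo*).
Since the final sound of *enbir* is /r/ (a consonant), it takes -nat, giving *enbirnat*.
*zu* — final sound /u/ (a vowel) → -ov → *zuov*.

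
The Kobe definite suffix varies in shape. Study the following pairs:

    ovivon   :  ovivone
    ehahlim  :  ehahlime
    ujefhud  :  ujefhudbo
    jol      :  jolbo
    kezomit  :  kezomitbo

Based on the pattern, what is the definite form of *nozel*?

Looking at the final consonant of each stem: -e when the stem ends in a nasal (*ovivon*, *ehahlim*); -bo when the stem ends in a non-nasal consonant (*ujefhud*, *jol*, *kezomit*).
*nozel* — final consonant /l/ (non-nasal) → -bo → *nozelbo*.

nozelbo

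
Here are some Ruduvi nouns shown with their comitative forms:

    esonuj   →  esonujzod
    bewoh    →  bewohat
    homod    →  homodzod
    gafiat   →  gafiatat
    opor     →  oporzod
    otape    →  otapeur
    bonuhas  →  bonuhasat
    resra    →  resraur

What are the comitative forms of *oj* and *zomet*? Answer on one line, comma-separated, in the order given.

The suffix is conditioned by the final sound: -at when the stem ends in a voiceless consonant (*bewoh*, *gafiat*, *bonuhas*); -zod when the stem ends in a voiced consonant (*esonuj*, *homod*, *opor*); -ur when the stem ends in a vowel (*otape*, *resra*).
*oj* — final sound /j/ (a voiced consonant) → -zod → *ojzod*.
The final sound of *zomet* is /t/, which is a voiceless consonant, so the suffix is -at, giving *zometat*.

ojzod, zometat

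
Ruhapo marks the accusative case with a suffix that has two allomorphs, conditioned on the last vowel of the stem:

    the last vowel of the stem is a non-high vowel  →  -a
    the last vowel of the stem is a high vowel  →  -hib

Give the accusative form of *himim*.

*himim*: last vowel = /i/, a high vowel → -hib → *himimhib*.

himimhib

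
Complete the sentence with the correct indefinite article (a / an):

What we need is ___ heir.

The indefinite article is chosen by the initial *sound* of the following word, not its spelling.
*heir* begins with the sound /ɛ/ (silent h) — a vowel sound.
So the article is *an*: What we need is an heir.

an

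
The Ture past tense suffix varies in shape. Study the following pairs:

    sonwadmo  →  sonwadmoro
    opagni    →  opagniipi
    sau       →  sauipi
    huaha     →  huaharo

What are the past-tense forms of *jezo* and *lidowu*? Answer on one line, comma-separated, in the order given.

The suffix is conditioned by the last vowel: -ipi when the last vowel of the stem is a high vowel (*opagni*, *sau*); -ro when the last vowel of the stem is a non-high vowel (*sonwadmo*, *huaha*).
The last vowel of *jezo* is /o/, which is a non-high vowel, so the suffix is -ro, giving *jezoro*.
*lidowu* — last vowel /u/ (a high vowel) → -ipi → *lidowuipi*.

jezoro, lidowuipi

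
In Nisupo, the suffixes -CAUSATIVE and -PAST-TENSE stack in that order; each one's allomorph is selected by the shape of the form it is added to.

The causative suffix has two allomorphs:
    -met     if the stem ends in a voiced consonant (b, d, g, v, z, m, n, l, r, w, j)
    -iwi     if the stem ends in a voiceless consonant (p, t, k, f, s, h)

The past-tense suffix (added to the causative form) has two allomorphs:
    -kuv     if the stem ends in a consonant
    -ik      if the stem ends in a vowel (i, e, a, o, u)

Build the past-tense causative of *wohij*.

wohijmetkuv

Since the final consonant of *wohij* is /j/ (voiced), it takes -met, giving *wohijmet*.
Since the final sound of the causative form *wohijmet* is /t/ (a consonant), it takes -kuv, giving *wohijmetkuv*.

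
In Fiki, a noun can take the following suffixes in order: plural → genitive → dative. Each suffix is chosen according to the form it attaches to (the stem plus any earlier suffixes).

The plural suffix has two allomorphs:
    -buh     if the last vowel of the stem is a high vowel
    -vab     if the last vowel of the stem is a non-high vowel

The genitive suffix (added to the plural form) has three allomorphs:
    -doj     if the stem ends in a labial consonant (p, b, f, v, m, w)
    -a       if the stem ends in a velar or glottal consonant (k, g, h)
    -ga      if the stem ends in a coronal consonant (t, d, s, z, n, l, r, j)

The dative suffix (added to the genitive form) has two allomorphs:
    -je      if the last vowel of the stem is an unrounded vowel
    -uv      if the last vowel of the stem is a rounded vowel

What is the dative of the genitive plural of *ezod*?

*ezod* — last vowel /o/ (a non-high vowel) → -vab → *ezodvab*.
Since the final consonant of the plural form *ezodvab* is /b/ (labial), it takes -doj, giving *ezodvabdoj*.
The genitive form *ezodvabdoj*: last vowel = /o/, a rounded vowel → -uv → *ezodvabdojuv*.

ezodvabdojuv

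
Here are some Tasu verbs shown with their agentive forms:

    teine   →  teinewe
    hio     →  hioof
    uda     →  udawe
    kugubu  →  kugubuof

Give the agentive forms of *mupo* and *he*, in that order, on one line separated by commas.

mupoof, hewe

The suffix is conditioned by the last vowel: -of when the last vowel of the stem is a rounded vowel (*hio*, *kugubu*); -we when the last vowel of the stem is an unrounded vowel (*teine*, *uda*).
The last vowel of *mupo* is /o/, which is a rounded vowel, so the suffix is -of, giving *mupoof*.
*he* — last vowel /e/ (an unrounded vowel) → -we → *hewe*.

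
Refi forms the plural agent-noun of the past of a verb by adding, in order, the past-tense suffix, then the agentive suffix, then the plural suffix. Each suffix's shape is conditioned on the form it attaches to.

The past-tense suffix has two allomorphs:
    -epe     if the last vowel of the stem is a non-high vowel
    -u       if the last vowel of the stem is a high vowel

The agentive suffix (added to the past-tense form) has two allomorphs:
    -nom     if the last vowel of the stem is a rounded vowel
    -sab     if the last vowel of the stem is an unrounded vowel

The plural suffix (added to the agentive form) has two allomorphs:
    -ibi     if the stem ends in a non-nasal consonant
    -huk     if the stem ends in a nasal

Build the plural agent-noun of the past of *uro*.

The last vowel of *uro* is /o/, which is a non-high vowel, so the past-tense suffix is -epe, giving *uroepe*.
The past-tense form *uroepe* — last vowel /e/ (an unrounded vowel) → -sab → *uroepesab*.
The agentive form *uroepesab* — final consonant /b/ (non-nasal) → -ibi → *uroepesabibi*.

uroepesabibi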